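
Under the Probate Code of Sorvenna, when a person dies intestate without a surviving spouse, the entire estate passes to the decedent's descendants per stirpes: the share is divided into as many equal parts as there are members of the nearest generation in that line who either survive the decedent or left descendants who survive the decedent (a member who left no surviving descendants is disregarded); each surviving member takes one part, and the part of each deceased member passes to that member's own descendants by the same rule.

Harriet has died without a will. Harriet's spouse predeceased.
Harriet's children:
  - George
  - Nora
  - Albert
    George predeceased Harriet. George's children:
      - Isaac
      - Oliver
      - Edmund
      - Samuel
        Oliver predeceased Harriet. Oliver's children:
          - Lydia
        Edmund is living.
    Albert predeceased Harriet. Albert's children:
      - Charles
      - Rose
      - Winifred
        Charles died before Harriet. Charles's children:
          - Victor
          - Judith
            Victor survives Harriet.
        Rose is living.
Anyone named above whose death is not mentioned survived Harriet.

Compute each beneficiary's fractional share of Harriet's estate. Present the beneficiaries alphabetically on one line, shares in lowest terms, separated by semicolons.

There is no surviving spouse, so the entire estate passes to Harriet's descendants per stirpes.
The estate is divided into 3 equal shares of 1/3 among George, Nora, Albert.
George predeceased; the 1/3 allotted to George's branch passes to George's issue by representation.
The 1/3 is divided into 4 equal shares of 1/12 among Isaac, Oliver, Edmund, Samuel.
Isaac is living and takes 1/12.
Oliver predeceased; the 1/12 allotted to Oliver's branch passes to Oliver's issue by representation.
Lydia is the sole taker at this level and receives the full 1/12.
Edmund is living and takes 1/12.
Samuel is living and takes 1/12.
Nora is living and takes 1/3.
Albert predeceased; the 1/3 allotted to Albert's branch passes to Albert's issue by representation.
The 1/3 is divided into 3 equal shares of 1/9 among Charles, Rose, Winifred.
Charles predeceased; the 1/9 allotted to Charles's branch passes to Charles's issue by representation.
The 1/9 is divided into 2 equal shares of 1/18 among Victor, Judith.
Victor is living and takes 1/18.
Judith is living and takes 1/18.
Rose is living and takes 1/9.
Winifred is living and takes 1/9.

Edmund 1/12; Isaac 1/12; Judith 1/18; Lydia 1/12; Nora 1/3; Rose 1/9; Samuel 1/12; Victor 1/18; Winifred 1/9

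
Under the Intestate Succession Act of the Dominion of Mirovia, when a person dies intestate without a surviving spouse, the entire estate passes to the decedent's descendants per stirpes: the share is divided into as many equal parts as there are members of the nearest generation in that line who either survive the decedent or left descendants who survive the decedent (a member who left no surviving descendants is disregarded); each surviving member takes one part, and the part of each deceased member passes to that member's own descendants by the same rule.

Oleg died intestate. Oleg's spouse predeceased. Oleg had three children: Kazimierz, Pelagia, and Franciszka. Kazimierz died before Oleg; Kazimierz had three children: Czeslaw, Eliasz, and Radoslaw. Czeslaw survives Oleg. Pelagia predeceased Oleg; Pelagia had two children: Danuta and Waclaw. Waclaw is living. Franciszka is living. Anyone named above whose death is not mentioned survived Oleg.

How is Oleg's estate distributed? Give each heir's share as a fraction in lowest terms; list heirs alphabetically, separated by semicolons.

There is no surviving spouse, so the entire estate passes to Oleg's descendants per stirpes.
The estate is divided into 3 equal shares of 1/3 among Kazimierz, Pelagia, Franciszka.
Kazimierz predeceased; the 1/3 allotted to Kazimierz's branch passes to Kazimierz's issue by representation.
The 1/3 is divided into 3 equal shares of 1/9 among Czeslaw, Eliasz, Radoslaw.
Czeslaw is living and takes 1/9.
Eliasz is living and takes 1/9.
Radoslaw is living and takes 1/9.
Pelagia predeceased; the 1/3 allotted to Pelagia's branch passes to Pelagia's issue by representation.
The 1/3 is divided into 2 equal shares of 1/6 among Danuta, Waclaw.
Danuta is living and takes 1/6.
Waclaw is living and takes 1/6.
Franciszka is living and takes 1/3.

Czeslaw 1/9; Danuta 1/6; Eliasz 1/9; Franciszka 1/3; Radoslaw 1/9; Waclaw 1/6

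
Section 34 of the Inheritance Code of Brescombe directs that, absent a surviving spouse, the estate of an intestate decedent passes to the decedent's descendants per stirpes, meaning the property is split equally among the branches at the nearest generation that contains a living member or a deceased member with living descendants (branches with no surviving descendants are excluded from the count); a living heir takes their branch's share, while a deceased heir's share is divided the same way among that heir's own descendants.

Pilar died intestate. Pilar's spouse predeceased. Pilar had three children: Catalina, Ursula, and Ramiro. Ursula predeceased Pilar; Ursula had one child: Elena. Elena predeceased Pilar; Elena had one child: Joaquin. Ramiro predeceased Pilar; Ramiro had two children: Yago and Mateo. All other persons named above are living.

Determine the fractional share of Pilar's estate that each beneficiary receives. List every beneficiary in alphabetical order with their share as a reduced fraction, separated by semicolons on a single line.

There is no surviving spouse, so the entire estate passes to Pilar's descendants per stirpes.
The estate is divided into 3 equal shares of 1/3 among Catalina, Ursula, Ramiro.
Catalina is living and takes 1/3.
Ursula predeceased; the 1/3 allotted to Ursula's branch passes to Ursula's issue by representation.
Elena's line is the sole branch at this level, so the full 1/3 passes to Elena's issue by representation.
Joaquin is the sole taker at this level and receives the full 1/3.
Ramiro predeceased; the 1/3 allotted to Ramiro's branch passes to Ramiro's issue by representation.
The 1/3 is divided into 2 equal shares of 1/6 among Yago, Mateo.
Yago is living and takes 1/6.
Mateo is living and takes 1/6.

Catalina 1/3; Joaquin 1/3; Mateo 1/6; Yago 1/6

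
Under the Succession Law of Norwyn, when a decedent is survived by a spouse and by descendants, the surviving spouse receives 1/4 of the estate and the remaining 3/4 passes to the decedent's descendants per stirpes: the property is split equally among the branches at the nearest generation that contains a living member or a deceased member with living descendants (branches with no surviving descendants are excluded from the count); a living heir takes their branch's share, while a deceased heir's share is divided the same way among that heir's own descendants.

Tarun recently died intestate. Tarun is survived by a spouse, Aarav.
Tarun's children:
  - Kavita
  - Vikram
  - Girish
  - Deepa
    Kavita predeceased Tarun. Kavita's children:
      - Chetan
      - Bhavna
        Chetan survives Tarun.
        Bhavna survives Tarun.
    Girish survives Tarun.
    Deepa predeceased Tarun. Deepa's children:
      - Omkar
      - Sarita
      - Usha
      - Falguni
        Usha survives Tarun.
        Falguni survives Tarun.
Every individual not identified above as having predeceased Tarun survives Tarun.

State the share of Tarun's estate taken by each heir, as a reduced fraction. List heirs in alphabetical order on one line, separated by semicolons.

Aarav, as surviving spouse, takes 1/4.
The remaining 3/4 passes to Tarun's descendants per stirpes.
The 3/4 is divided into 4 equal shares of 3/16 among Kavita, Vikram, Girish, Deepa.
Kavita predeceased; the 3/16 allotted to Kavita's branch passes to Kavita's issue by representation.
The 3/16 is divided into 2 equal shares of 3/32 among Chetan, Bhavna.
Chetan is living and takes 3/32.
Bhavna is living and takes 3/32.
Vikram is living and takes 3/16.
Girish is living and takes 3/16.
Deepa predeceased; the 3/16 allotted to Deepa's branch passes to Deepa's issue by representation.
The 3/16 is divided into 4 equal shares of 3/64 among Omkar, Sarita, Usha, Falguni.
Omkar is living and takes 3/64.
Sarita is living and takes 3/64.
Usha is living and takes 3/64.
Falguni is living and takes 3/64.

Aarav 1/4; Bhavna 3/32; Chetan 3/32; Falguni 3/64; Girish 3/16; Omkar 3/64; Sarita 3/64; Usha 3/64; Vikram 3/16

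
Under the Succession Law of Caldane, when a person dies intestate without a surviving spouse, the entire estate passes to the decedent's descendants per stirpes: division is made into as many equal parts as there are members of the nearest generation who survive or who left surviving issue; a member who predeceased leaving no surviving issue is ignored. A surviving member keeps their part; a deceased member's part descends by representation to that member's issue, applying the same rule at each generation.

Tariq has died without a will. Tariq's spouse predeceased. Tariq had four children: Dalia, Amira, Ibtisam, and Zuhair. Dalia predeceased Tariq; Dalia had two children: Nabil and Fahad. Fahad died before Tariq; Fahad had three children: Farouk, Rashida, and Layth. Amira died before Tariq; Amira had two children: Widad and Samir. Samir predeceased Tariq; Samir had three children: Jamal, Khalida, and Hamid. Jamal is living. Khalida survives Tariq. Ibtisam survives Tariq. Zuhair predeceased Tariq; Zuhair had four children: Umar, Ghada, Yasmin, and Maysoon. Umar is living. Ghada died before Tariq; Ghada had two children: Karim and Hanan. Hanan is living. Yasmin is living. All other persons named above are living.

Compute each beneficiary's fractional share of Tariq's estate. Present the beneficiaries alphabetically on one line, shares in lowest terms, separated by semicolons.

Farouk 1/24; Hamid 1/24; Hanan 1/32; Ibtisam 1/4; Jamal 1/24; Karim 1/32; Khalida 1/24; Layth 1/24; Maysoon 1/16; Nabil 1/8; Rashida 1/24; Umar 1/16; Widad 1/8; Yasmin 1/16

There is no surviving spouse, so the entire estate passes to Tariq's descendants per stirpes.
The estate is divided into 4 equal shares of 1/4 among Dalia, Amira, Ibtisam, Zuhair.
Dalia predeceased; the 1/4 allotted to Dalia's branch passes to Dalia's issue by representation.
The 1/4 is divided into 2 equal shares of 1/8 among Nabil, Fahad.
Nabil is living and takes 1/8.
Fahad predeceased; the 1/8 allotted to Fahad's branch passes to Fahad's issue by representation.
The 1/8 is divided into 3 equal shares of 1/24 among Farouk, Rashida, Layth.
Farouk is living and takes 1/24.
Rashida is living and takes 1/24.
Layth is living and takes 1/24.
Amira predeceased; the 1/4 allotted to Amira's branch passes to Amira's issue by representation.
The 1/4 is divided into 2 equal shares of 1/8 among Widad, Samir.
Widad is living and takes 1/8.
Samir predeceased; the 1/8 allotted to Samir's branch passes to Samir's issue by representation.
The 1/8 is divided into 3 equal shares of 1/24 among Jamal, Khalida, Hamid.
Jamal is living and takes 1/24.
Khalida is living and takes 1/24.
Hamid is living and takes 1/24.
Ibtisam is living and takes 1/4.
Zuhair predeceased; the 1/4 allotted to Zuhair's branch passes to Zuhair's issue by representation.
The 1/4 is divided into 4 equal shares of 1/16 among Umar, Ghada, Yasmin, Maysoon.
Umar is living and takes 1/16.
Ghada predeceased; the 1/16 allotted to Ghada's branch passes to Ghada's issue by representation.
The 1/16 is divided into 2 equal shares of 1/32 among Karim, Hanan.
Karim is living and takes 1/32.
Hanan is living and takes 1/32.
Yasmin is living and takes 1/16.
Maysoon is living and takes 1/16.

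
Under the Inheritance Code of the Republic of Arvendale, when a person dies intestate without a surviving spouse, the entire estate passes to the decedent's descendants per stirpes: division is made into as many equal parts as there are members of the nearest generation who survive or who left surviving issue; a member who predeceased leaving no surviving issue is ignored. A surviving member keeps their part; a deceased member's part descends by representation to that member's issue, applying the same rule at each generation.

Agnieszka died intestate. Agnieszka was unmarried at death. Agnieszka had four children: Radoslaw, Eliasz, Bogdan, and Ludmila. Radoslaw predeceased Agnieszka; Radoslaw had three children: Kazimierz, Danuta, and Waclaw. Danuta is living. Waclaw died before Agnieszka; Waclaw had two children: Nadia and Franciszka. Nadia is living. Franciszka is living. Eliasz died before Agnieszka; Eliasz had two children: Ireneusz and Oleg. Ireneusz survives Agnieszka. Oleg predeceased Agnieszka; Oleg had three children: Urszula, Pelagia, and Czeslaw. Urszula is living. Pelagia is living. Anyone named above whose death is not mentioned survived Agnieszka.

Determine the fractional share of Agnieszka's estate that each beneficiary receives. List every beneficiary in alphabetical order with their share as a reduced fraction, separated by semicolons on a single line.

Bogdan 1/4; Czeslaw 1/24; Danuta 1/12; Franciszka 1/24; Ireneusz 1/8; Kazimierz 1/12; Ludmila 1/4; Nadia 1/24; Pelagia 1/24; Urszula 1/24

There is no surviving spouse, so the entire estate passes to Agnieszka's descendants per stirpes.
The estate is divided into 4 equal shares of 1/4 among Radoslaw, Eliasz, Bogdan, Ludmila.
Radoslaw predeceased; the 1/4 allotted to Radoslaw's branch passes to Radoslaw's issue by representation.
The 1/4 is divided into 3 equal shares of 1/12 among Kazimierz, Danuta, Waclaw.
Kazimierz is living and takes 1/12.
Danuta is living and takes 1/12.
Waclaw predeceased; the 1/12 allotted to Waclaw's branch passes to Waclaw's issue by representation.
The 1/12 is divided into 2 equal shares of 1/24 among Nadia, Franciszka.
Nadia is living and takes 1/24.
Franciszka is living and takes 1/24.
Eliasz predeceased; the 1/4 allotted to Eliasz's branch passes to Eliasz's issue by representation.
The 1/4 is divided into 2 equal shares of 1/8 among Ireneusz, Oleg.
Ireneusz is living and takes 1/8.
Oleg predeceased; the 1/8 allotted to Oleg's branch passes to Oleg's issue by representation.
The 1/8 is divided into 3 equal shares of 1/24 among Urszula, Pelagia, Czeslaw.
Urszula is living and takes 1/24.
Pelagia is living and takes 1/24.
Czeslaw is living and takes 1/24.
Bogdan is living and takes 1/4.
Ludmila is living and takes 1/4.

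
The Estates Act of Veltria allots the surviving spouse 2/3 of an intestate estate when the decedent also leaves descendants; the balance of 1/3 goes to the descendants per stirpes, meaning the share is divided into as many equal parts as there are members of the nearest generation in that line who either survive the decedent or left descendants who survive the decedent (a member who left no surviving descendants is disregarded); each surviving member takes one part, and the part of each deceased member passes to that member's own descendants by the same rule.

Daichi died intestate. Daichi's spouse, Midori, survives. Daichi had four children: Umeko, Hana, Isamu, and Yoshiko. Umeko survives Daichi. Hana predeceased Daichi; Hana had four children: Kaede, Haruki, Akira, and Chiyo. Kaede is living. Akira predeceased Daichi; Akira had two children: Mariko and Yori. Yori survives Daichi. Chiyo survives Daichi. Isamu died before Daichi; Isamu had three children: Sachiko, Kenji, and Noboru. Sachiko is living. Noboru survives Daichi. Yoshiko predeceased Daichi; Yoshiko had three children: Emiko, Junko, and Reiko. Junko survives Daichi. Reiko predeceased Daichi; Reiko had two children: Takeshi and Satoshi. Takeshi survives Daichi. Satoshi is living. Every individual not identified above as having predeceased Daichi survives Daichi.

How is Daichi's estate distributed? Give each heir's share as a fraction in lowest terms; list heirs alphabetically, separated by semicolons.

Chiyo 1/48; Emiko 1/36; Haruki 1/48; Junko 1/36; Kaede 1/48; Kenji 1/36; Mariko 1/96; Midori 2/3; Noboru 1/36; Sachiko 1/36; Satoshi 1/72; Takeshi 1/72; Umeko 1/12; Yori 1/96

Midori, as surviving spouse, takes 2/3.
The remaining 1/3 passes to Daichi's descendants per stirpes.
The 1/3 is divided into 4 equal shares of 1/12 among Umeko, Hana, Isamu, Yoshiko.
Umeko is living and takes 1/12.
Hana predeceased; the 1/12 allotted to Hana's branch passes to Hana's issue by representation.
The 1/12 is divided into 4 equal shares of 1/48 among Kaede, Haruki, Akira, Chiyo.
Kaede is living and takes 1/48.
Haruki is living and takes 1/48.
Akira predeceased; the 1/48 allotted to Akira's branch passes to Akira's issue by representation.
The 1/48 is divided into 2 equal shares of 1/96 among Mariko, Yori.
Mariko is living and takes 1/96.
Yori is living and takes 1/96.
Chiyo is living and takes 1/48.
Isamu predeceased; the 1/12 allotted to Isamu's branch passes to Isamu's issue by representation.
The 1/12 is divided into 3 equal shares of 1/36 among Sachiko, Kenji, Noboru.
Sachiko is living and takes 1/36.
Kenji is living and takes 1/36.
Noboru is living and takes 1/36.
Yoshiko predeceased; the 1/12 allotted to Yoshiko's branch passes to Yoshiko's issue by representation.
The 1/12 is divided into 3 equal shares of 1/36 among Emiko, Junko, Reiko.
Emiko is living and takes 1/36.
Junko is living and takes 1/36.
Reiko predeceased; the 1/36 allotted to Reiko's branch passes to Reiko's issue by representation.
The 1/36 is divided into 2 equal shares of 1/72 among Takeshi, Satoshi.
Takeshi is living and takes 1/72.
Satoshi is living and takes 1/72.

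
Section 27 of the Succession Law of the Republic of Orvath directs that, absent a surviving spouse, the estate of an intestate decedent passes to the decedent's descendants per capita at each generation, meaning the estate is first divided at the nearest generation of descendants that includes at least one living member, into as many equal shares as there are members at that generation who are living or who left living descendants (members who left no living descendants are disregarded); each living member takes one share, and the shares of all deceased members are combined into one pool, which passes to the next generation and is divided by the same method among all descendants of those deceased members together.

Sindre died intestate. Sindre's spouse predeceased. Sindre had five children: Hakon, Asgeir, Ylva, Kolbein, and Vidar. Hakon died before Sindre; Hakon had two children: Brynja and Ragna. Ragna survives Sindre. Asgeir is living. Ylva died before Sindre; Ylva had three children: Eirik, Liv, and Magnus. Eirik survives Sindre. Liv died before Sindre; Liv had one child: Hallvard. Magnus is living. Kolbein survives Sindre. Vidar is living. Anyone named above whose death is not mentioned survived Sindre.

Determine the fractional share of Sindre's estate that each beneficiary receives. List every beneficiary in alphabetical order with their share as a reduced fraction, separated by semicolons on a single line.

There is no surviving spouse, so the entire estate passes to Sindre's descendants per capita at each generation.
At generation 1 (Hakon, Asgeir, Ylva, Kolbein, Vidar) there are 5 shares of (1)/5 = 1/5 each.
Living: Asgeir, Kolbein, and Vidar — each takes 1/5.
Deceased: Hakon and Ylva. Their combined 2/5 is pooled and carried to generation 2.
At generation 2 (Brynja, Ragna, Eirik, Liv, Magnus) there are 5 shares of (2/5)/5 = 2/25 each.
Living: Brynja, Ragna, Eirik, and Magnus — each takes 2/25.
Deceased: Liv. That 2/25 share is carried to generation 3.
At generation 3 (Hallvard) there are 1 shares of (2/25)/1 = 2/25 each.
Living: Hallvard — each takes 2/25.

Asgeir 1/5; Brynja 2/25; Eirik 2/25; Hallvard 2/25; Kolbein 1/5; Magnus 2/25; Ragna 2/25; Vidar 1/5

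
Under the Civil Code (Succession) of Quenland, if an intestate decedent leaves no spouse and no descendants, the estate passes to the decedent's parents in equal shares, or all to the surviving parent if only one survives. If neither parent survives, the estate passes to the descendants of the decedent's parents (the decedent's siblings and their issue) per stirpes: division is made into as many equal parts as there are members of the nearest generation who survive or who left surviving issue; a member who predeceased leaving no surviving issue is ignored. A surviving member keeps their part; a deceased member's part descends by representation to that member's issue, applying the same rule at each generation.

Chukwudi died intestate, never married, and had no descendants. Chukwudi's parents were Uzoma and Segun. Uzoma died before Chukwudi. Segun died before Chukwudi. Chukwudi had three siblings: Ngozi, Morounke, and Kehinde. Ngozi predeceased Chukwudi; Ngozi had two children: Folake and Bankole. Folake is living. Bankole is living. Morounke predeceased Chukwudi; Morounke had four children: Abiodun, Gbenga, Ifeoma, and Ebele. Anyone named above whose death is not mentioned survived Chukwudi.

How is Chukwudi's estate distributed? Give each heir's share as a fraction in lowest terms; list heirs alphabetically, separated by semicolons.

Neither parent survives and there are no descendants, so the estate passes to Chukwudi's siblings and their issue per stirpes.
The estate is divided into 3 equal shares of 1/3 among Ngozi, Morounke, Kehinde.
Ngozi predeceased; the 1/3 allotted to Ngozi's branch passes to Ngozi's issue by representation.
The 1/3 is divided into 2 equal shares of 1/6 among Folake, Bankole.
Folake is living and takes 1/6.
Bankole is living and takes 1/6.
Morounke predeceased; the 1/3 allotted to Morounke's branch passes to Morounke's issue by representation.
The 1/3 is divided into 4 equal shares of 1/12 among Abiodun, Gbenga, Ifeoma, Ebele.
Abiodun is living and takes 1/12.
Gbenga is living and takes 1/12.
Ifeoma is living and takes 1/12.
Ebele is living and takes 1/12.
Kehinde is living and takes 1/3.

Abiodun 1/12; Bankole 1/6; Ebele 1/12; Folake 1/6; Gbenga 1/12; Ifeoma 1/12; Kehinde 1/3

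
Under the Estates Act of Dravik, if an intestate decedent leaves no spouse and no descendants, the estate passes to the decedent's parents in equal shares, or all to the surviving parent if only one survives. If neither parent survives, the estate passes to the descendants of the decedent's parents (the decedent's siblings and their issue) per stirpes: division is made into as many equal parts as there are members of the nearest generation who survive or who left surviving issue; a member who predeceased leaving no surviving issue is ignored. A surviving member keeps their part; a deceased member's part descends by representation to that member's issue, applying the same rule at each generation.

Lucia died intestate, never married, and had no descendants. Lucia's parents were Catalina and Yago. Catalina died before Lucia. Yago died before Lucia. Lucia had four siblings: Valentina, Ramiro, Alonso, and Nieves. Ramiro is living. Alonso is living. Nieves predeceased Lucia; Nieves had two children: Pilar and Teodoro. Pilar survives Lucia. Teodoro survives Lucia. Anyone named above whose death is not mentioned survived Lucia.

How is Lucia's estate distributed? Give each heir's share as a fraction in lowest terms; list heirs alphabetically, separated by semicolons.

Alonso 1/4; Pilar 1/8; Ramiro 1/4; Teodoro 1/8; Valentina 1/4

Neither parent survives and there are no descendants, so the estate passes to Lucia's siblings and their issue per stirpes.
The estate is divided into 4 equal shares of 1/4 among Valentina, Ramiro, Alonso, Nieves.
Valentina is living and takes 1/4.
Ramiro is living and takes 1/4.
Alonso is living and takes 1/4.
Nieves predeceased; the 1/4 allotted to Nieves's branch passes to Nieves's issue by representation.
The 1/4 is divided into 2 equal shares of 1/8 among Pilar, Teodoro.
Pilar is living and takes 1/8.
Teodoro is living and takes 1/8.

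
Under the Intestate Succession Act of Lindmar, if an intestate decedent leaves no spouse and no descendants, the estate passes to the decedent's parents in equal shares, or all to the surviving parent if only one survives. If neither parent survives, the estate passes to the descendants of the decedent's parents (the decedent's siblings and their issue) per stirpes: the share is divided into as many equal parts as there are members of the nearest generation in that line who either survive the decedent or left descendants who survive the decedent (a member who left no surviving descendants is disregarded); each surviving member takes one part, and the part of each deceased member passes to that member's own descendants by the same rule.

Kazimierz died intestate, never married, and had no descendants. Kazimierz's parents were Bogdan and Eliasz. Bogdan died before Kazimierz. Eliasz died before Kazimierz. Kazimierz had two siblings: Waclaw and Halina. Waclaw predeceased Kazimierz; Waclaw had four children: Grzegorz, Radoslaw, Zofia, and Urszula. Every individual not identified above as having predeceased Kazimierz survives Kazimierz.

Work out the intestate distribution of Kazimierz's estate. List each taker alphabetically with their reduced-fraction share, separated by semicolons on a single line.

Neither parent survives and there are no descendants, so the estate passes to Kazimierz's siblings and their issue per stirpes.
The estate is divided into 2 equal shares of 1/2 among Waclaw, Halina.
Waclaw predeceased; the 1/2 allotted to Waclaw's branch passes to Waclaw's issue by representation.
The 1/2 is divided into 4 equal shares of 1/8 among Grzegorz, Radoslaw, Zofia, Urszula.
Grzegorz is living and takes 1/8.
Radoslaw is living and takes 1/8.
Zofia is living and takes 1/8.
Urszula is living and takes 1/8.
Halina is living and takes 1/2.

Grzegorz 1/8; Halina 1/2; Radoslaw 1/8; Urszula 1/8; Zofia 1/8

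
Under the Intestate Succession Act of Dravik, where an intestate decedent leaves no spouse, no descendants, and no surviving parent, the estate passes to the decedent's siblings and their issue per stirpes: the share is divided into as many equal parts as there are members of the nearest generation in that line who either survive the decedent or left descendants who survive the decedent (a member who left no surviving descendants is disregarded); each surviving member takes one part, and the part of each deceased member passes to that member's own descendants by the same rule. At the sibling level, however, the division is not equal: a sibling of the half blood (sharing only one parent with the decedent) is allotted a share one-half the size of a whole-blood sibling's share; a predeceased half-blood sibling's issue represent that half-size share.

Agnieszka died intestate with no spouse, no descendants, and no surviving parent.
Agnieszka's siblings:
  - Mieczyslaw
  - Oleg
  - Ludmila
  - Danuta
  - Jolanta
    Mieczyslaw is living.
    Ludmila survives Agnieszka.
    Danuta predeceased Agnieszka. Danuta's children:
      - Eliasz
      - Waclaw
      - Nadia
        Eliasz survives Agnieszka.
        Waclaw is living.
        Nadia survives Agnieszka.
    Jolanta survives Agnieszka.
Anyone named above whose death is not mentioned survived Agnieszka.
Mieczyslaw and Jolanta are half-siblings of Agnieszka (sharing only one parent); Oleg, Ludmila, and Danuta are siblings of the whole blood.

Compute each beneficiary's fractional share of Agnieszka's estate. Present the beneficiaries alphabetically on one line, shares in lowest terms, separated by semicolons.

No spouse, descendants, or parent survives, so the estate passes to Agnieszka's siblings per stirpes.
Half-blood siblings count for one-half the weight of whole-blood siblings at the initial division.
Dividing 1 in proportion to weights (total weight 4): Mieczyslaw (weight 1/2) → 1/8; Oleg (weight 1) → 1/4; Ludmila (weight 1) → 1/4; Danuta (weight 1) → 1/4; Jolanta (weight 1/2) → 1/8.
Mieczyslaw is living and takes 1/8.
Oleg is living and takes 1/4.
Ludmila is living and takes 1/4.
Danuta predeceased; the 1/4 allotted to Danuta's branch passes to Danuta's issue by representation.
The 1/4 is divided into 3 equal shares of 1/12 among Eliasz, Waclaw, Nadia.
Eliasz is living and takes 1/12.
Waclaw is living and takes 1/12.
Nadia is living and takes 1/12.
Jolanta is living and takes 1/8.

Eliasz 1/12; Jolanta 1/8; Ludmila 1/4; Mieczyslaw 1/8; Nadia 1/12; Oleg 1/4; Waclaw 1/12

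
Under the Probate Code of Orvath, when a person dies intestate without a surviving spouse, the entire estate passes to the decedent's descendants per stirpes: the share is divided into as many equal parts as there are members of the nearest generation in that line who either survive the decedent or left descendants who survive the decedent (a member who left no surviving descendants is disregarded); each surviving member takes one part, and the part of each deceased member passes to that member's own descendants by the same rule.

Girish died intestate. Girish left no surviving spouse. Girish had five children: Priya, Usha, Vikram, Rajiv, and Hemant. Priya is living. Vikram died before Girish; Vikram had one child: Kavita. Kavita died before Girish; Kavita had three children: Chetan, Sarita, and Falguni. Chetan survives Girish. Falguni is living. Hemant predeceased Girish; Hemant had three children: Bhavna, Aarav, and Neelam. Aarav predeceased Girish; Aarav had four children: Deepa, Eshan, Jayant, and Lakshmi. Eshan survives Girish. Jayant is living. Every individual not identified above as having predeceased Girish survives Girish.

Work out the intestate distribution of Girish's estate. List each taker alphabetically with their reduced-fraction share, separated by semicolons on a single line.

Bhavna 1/15; Chetan 1/15; Deepa 1/60; Eshan 1/60; Falguni 1/15; Jayant 1/60; Lakshmi 1/60; Neelam 1/15; Priya 1/5; Rajiv 1/5; Sarita 1/15; Usha 1/5

There is no surviving spouse, so the entire estate passes to Girish's descendants per stirpes.
The estate is divided into 5 equal shares of 1/5 among Priya, Usha, Vikram, Rajiv, Hemant.
Priya is living and takes 1/5.
Usha is living and takes 1/5.
Vikram predeceased; the 1/5 allotted to Vikram's branch passes to Vikram's issue by representation.
Kavita's line is the sole branch at this level, so the full 1/5 passes to Kavita's issue by representation.
The 1/5 is divided into 3 equal shares of 1/15 among Chetan, Sarita, Falguni.
Chetan is living and takes 1/15.
Sarita is living and takes 1/15.
Falguni is living and takes 1/15.
Rajiv is living and takes 1/5.
Hemant predeceased; the 1/5 allotted to Hemant's branch passes to Hemant's issue by representation.
The 1/5 is divided into 3 equal shares of 1/15 among Bhavna, Aarav, Neelam.
Bhavna is living and takes 1/15.
Aarav predeceased; the 1/15 allotted to Aarav's branch passes to Aarav's issue by representation.
The 1/15 is divided into 4 equal shares of 1/60 among Deepa, Eshan, Jayant, Lakshmi.
Deepa is living and takes 1/60.
Eshan is living and takes 1/60.
Jayant is living and takes 1/60.
Lakshmi is living and takes 1/60.
Neelam is living and takes 1/15.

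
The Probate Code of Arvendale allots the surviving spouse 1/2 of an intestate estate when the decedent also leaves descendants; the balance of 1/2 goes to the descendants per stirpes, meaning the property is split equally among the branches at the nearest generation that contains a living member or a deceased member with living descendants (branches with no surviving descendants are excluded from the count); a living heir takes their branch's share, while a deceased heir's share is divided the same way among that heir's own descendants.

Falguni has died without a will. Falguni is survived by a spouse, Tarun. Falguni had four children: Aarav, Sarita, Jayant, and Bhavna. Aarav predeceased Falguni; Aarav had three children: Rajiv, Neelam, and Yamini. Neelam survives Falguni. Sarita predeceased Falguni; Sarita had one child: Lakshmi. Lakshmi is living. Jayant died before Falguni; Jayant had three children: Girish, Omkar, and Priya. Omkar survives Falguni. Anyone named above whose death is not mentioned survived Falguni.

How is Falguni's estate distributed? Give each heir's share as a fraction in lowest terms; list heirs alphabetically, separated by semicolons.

Bhavna 1/8; Girish 1/24; Lakshmi 1/8; Neelam 1/24; Omkar 1/24; Priya 1/24; Rajiv 1/24; Tarun 1/2; Yamini 1/24

Tarun, as surviving spouse, takes 1/2.
The remaining 1/2 passes to Falguni's descendants per stirpes.
The 1/2 is divided into 4 equal shares of 1/8 among Aarav, Sarita, Jayant, Bhavna.
Aarav predeceased; the 1/8 allotted to Aarav's branch passes to Aarav's issue by representation.
The 1/8 is divided into 3 equal shares of 1/24 among Rajiv, Neelam, Yamini.
Rajiv is living and takes 1/24.
Neelam is living and takes 1/24.
Yamini is living and takes 1/24.
Sarita predeceased; the 1/8 allotted to Sarita's branch passes to Sarita's issue by representation.
Lakshmi is the sole taker at this level and receives the full 1/8.
Jayant predeceased; the 1/8 allotted to Jayant's branch passes to Jayant's issue by representation.
The 1/8 is divided into 3 equal shares of 1/24 among Girish, Omkar, Priya.
Girish is living and takes 1/24.
Omkar is living and takes 1/24.
Priya is living and takes 1/24.
Bhavna is living and takes 1/8.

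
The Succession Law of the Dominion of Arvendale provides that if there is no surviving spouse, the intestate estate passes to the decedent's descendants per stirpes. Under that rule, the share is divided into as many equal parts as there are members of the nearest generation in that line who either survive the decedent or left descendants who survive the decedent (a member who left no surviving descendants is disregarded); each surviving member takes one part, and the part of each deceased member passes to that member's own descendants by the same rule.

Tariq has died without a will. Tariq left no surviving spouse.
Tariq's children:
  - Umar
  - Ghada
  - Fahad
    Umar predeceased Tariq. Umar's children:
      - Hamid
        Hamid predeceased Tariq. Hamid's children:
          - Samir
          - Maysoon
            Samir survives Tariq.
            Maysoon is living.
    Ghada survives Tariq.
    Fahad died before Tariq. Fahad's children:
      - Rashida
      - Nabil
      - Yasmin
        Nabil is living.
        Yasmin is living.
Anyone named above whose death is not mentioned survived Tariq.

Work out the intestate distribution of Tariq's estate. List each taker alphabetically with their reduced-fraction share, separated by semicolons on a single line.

There is no surviving spouse, so the entire estate passes to Tariq's descendants per stirpes.
The estate is divided into 3 equal shares of 1/3 among Umar, Ghada, Fahad.
Umar predeceased; the 1/3 allotted to Umar's branch passes to Umar's issue by representation.
Hamid's line is the sole branch at this level, so the full 1/3 passes to Hamid's issue by representation.
The 1/3 is divided into 2 equal shares of 1/6 among Samir, Maysoon.
Samir is living and takes 1/6.
Maysoon is living and takes 1/6.
Ghada is living and takes 1/3.
Fahad predeceased; the 1/3 allotted to Fahad's branch passes to Fahad's issue by representation.
The 1/3 is divided into 3 equal shares of 1/9 among Rashida, Nabil, Yasmin.
Rashida is living and takes 1/9.
Nabil is living and takes 1/9.
Yasmin is living and takes 1/9.

Ghada 1/3; Maysoon 1/6; Nabil 1/9; Rashida 1/9; Samir 1/6; Yasmin 1/9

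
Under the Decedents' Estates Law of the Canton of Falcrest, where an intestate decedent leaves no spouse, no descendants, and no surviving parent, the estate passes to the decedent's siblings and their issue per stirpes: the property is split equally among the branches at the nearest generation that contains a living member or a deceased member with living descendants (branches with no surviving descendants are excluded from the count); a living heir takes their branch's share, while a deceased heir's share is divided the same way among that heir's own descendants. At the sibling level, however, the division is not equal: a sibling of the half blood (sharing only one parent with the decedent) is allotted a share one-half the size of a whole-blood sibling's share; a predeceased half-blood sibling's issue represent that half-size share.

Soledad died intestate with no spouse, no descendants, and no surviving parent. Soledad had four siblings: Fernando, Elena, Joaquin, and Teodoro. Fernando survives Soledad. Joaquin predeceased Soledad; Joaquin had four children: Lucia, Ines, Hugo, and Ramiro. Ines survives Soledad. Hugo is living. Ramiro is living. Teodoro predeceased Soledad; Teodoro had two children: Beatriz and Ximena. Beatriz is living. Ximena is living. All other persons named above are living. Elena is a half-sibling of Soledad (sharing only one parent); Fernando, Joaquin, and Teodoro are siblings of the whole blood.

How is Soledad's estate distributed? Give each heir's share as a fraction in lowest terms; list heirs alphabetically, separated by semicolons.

Beatriz 1/7; Elena 1/7; Fernando 2/7; Hugo 1/14; Ines 1/14; Lucia 1/14; Ramiro 1/14; Ximena 1/7

No spouse, descendants, or parent survives, so the estate passes to Soledad's siblings per stirpes.
Half-blood siblings count for one-half the weight of whole-blood siblings at the initial division.
Dividing 1 in proportion to weights (total weight 7/2): Fernando (weight 1) → 2/7; Elena (weight 1/2) → 1/7; Joaquin (weight 1) → 2/7; Teodoro (weight 1) → 2/7.
Fernando is living and takes 2/7.
Elena is living and takes 1/7.
Joaquin predeceased; the 2/7 allotted to Joaquin's branch passes to Joaquin's issue by representation.
The 2/7 is divided into 4 equal shares of 1/14 among Lucia, Ines, Hugo, Ramiro.
Lucia is living and takes 1/14.
Ines is living and takes 1/14.
Hugo is living and takes 1/14.
Ramiro is living and takes 1/14.
Teodoro predeceased; the 2/7 allotted to Teodoro's branch passes to Teodoro's issue by representation.
The 2/7 is divided into 2 equal shares of 1/7 among Beatriz, Ximena.
Beatriz is living and takes 1/7.
Ximena is living and takes 1/7.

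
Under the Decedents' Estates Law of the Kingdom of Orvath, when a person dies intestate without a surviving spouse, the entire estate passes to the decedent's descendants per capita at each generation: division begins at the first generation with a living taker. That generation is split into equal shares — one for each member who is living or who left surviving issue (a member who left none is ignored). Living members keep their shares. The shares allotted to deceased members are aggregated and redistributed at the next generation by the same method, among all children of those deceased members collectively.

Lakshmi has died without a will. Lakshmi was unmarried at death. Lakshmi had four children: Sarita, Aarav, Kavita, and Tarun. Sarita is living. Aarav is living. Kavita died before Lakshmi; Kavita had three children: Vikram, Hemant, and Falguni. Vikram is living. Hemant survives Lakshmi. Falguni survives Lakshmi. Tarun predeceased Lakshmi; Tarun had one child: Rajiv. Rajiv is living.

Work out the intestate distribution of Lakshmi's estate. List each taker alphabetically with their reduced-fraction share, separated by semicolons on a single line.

Aarav 1/4; Falguni 1/8; Hemant 1/8; Rajiv 1/8; Sarita 1/4; Vikram 1/8

There is no surviving spouse, so the entire estate passes to Lakshmi's descendants per capita at each generation.
At generation 1 (Sarita, Aarav, Kavita, Tarun) there are 4 shares of (1)/4 = 1/4 each.
Living: Sarita and Aarav — each takes 1/4.
Deceased: Kavita and Tarun. Their combined 1/2 is pooled and carried to generation 2.
At generation 2 (Vikram, Hemant, Falguni, Rajiv) there are 4 shares of (1/2)/4 = 1/8 each.
Living: Vikram, Hemant, Falguni, and Rajiv — each takes 1/8.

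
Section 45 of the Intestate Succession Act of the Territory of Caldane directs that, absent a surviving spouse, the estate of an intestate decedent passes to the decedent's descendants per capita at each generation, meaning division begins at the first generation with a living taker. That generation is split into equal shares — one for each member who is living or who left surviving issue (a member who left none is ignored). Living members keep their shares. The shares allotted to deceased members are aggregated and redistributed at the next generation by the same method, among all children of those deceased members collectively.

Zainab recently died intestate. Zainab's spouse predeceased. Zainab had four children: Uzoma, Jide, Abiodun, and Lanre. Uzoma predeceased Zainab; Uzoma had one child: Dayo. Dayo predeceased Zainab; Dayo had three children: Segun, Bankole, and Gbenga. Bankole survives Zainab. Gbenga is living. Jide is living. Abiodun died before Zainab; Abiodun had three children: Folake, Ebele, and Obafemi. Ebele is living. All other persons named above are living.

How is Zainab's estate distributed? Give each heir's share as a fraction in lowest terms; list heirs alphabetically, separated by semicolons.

Bankole 1/24; Ebele 1/8; Folake 1/8; Gbenga 1/24; Jide 1/4; Lanre 1/4; Obafemi 1/8; Segun 1/24

There is no surviving spouse, so the entire estate passes to Zainab's descendants per capita at each generation.
At generation 1 (Uzoma, Jide, Abiodun, Lanre) there are 4 shares of (1)/4 = 1/4 each.
Living: Jide and Lanre — each takes 1/4.
Deceased: Uzoma and Abiodun. Their combined 1/2 is pooled and carried to generation 2.
At generation 2 (Dayo, Folake, Ebele, Obafemi) there are 4 shares of (1/2)/4 = 1/8 each.
Living: Folake, Ebele, and Obafemi — each takes 1/8.
Deceased: Dayo. That 1/8 share is carried to generation 3.
At generation 3 (Segun, Bankole, Gbenga) there are 3 shares of (1/8)/3 = 1/24 each.
Living: Segun, Bankole, and Gbenga — each takes 1/24.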